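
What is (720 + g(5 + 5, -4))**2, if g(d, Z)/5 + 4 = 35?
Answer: 765625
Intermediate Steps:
g(d, Z) = 155 (g(d, Z) = -20 + 5*35 = -20 + 175 = 155)
(720 + g(5 + 5, -4))**2 = (720 + 155)**2 = 875**2 = 765625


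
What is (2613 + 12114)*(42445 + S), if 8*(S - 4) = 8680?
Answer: 641125218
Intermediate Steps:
S = 1089 (S = 4 + (⅛)*8680 = 4 + 1085 = 1089)
(2613 + 12114)*(42445 + S) = (2613 + 12114)*(42445 + 1089) = 14727*43534 = 641125218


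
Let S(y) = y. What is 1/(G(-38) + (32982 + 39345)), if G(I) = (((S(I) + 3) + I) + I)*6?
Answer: 1/71661 ≈ 1.3955e-5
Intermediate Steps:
G(I) = 18 + 18*I (G(I) = (((I + 3) + I) + I)*6 = (((3 + I) + I) + I)*6 = ((3 + 2*I) + I)*6 = (3 + 3*I)*6 = 18 + 18*I)
1/(G(-38) + (32982 + 39345)) = 1/((18 + 18*(-38)) + (32982 + 39345)) = 1/((18 - 684) + 72327) = 1/(-666 + 72327) = 1/71661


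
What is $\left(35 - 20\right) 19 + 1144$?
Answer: $1429$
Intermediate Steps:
$\left(35 - 20\right) 19 + 1144 = 15 \cdot 19 + 1144 = 285 + 1144 = 1429$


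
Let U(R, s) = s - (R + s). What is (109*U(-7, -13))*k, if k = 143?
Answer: 109109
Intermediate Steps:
U(R, s) = -R (U(R, s) = s + (-R - s) = -R)
(109*U(-7, -13))*k = (109*(-1*(-7)))*143 = (109*7)*143 = 763*143 = 109109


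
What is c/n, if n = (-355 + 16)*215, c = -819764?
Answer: 819764/72885 ≈ 11.247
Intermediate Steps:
n = -72885 (n = -339*215 = -72885)
c/n = -819764/(-72885) = -819764*(-1/72885) = 819764/72885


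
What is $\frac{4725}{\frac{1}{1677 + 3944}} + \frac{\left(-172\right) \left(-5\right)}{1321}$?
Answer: $\frac{35084737085}{1321} \approx 2.6559 \cdot 10^{7}$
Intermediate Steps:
$\frac{4725}{\frac{1}{1677 + 3944}} + \frac{\left(-172\right) \left(-5\right)}{1321} = \frac{4725}{\frac{1}{5621}} + 860 \cdot \frac{1}{1321} = 4725 \frac{1}{\frac{1}{5621}} + \frac{860}{1321} = 4725 \cdot 5621 + \frac{860}{1321} = 26559225 + \frac{860}{1321} = \frac{35084737085}{1321}$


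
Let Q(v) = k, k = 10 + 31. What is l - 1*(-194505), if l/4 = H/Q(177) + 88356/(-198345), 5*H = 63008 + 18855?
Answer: 531572688743/2710715 ≈ 1.9610e+5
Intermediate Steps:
H = 81863/5 (H = (63008 + 18855)/5 = (⅕)*81863 = 81863/5 ≈ 16373.)
k = 41
Q(v) = 41
l = 4325067668/2710715 (l = 4*((81863/5)/41 + 88356/(-198345)) = 4*((81863/5)*(1/41) + 88356*(-1/198345)) = 4*(81863/205 - 29452/66115) = 4*(1081266917/2710715) = 4325067668/2710715 ≈ 1595.5)
l - 1*(-194505) = 4325067668/2710715 - 1*(-194505) = 4325067668/2710715 + 194505 = 531572688743/2710715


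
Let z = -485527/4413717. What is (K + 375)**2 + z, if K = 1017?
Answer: 1221757150223/630531 ≈ 1.9377e+6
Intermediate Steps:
z = -69361/630531 (z = -485527*1/4413717 = -69361/630531 ≈ -0.11000)
(K + 375)**2 + z = (1017 + 375)**2 - 69361/630531 = 1392**2 - 69361/630531 = 1937664 - 69361/630531 = 1221757150223/630531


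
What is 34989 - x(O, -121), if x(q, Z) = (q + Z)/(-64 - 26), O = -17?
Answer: 524812/15 ≈ 34987.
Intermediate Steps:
x(q, Z) = -Z/90 - q/90 (x(q, Z) = (Z + q)/(-90) = (Z + q)*(-1/90) = -Z/90 - q/90)
34989 - x(O, -121) = 34989 - (-1/90*(-121) - 1/90*(-17)) = 34989 - (121/90 + 17/90) = 34989 - 1*23/15 = 34989 - 23/15 = 524812/15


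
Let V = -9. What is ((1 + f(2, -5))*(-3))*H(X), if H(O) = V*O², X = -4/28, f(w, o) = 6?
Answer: 27/7 ≈ 3.8571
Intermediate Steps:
X = -⅐ (X = -4*1/28 = -⅐ ≈ -0.14286)
H(O) = -9*O²
((1 + f(2, -5))*(-3))*H(X) = ((1 + 6)*(-3))*(-9*(-⅐)²) = (7*(-3))*(-9*1/49) = -21*(-9/49) = 27/7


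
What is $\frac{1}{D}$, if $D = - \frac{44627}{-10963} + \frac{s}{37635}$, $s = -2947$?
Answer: $\frac{412592505}{1647229184} \approx 0.25048$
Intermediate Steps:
$D = \frac{1647229184}{412592505}$ ($D = - \frac{44627}{-10963} - \frac{2947}{37635} = \left(-44627\right) \left(- \frac{1}{10963}\right) - \frac{2947}{37635} = \frac{44627}{10963} - \frac{2947}{37635} = \frac{1647229184}{412592505} \approx 3.9924$)
$\frac{1}{D} = \frac{1}{\frac{1647229184}{412592505}} = \frac{412592505}{1647229184}$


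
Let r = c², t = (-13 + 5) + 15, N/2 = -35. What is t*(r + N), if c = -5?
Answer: -315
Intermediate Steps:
N = -70 (N = 2*(-35) = -70)
t = 7 (t = -8 + 15 = 7)
r = 25 (r = (-5)² = 25)
t*(r + N) = 7*(25 - 70) = 7*(-45) = -315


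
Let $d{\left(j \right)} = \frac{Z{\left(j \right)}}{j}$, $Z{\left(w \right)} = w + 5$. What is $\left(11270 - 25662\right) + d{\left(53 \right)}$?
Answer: $- \frac{762718}{53} \approx -14391.0$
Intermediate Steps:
$Z{\left(w \right)} = 5 + w$
$d{\left(j \right)} = \frac{5 + j}{j}$
$\left(11270 - 25662\right) + d{\left(53 \right)} = \left(11270 - 25662\right) + \frac{5 + 53}{53} = \left(11270 - 25662\right) + \frac{1}{53} \cdot 58 = -14392 + \frac{58}{53} = - \frac{762718}{53}$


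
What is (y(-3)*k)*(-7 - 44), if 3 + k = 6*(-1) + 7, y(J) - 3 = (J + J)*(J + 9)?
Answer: -3366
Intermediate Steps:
y(J) = 3 + 2*J*(9 + J) (y(J) = 3 + (J + J)*(J + 9) = 3 + (2*J)*(9 + J) = 3 + 2*J*(9 + J))
k = -2 (k = -3 + (6*(-1) + 7) = -3 + (-6 + 7) = -3 + 1 = -2)
(y(-3)*k)*(-7 - 44) = ((3 + 2*(-3)**2 + 18*(-3))*(-2))*(-7 - 44) = ((3 + 2*9 - 54)*(-2))*(-51) = ((3 + 18 - 54)*(-2))*(-51) = -33*(-2)*(-51) = 66*(-51) = -3366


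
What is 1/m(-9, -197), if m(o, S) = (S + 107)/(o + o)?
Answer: ⅕ ≈ 0.20000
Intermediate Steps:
m(o, S) = (107 + S)/(2*o) (m(o, S) = (107 + S)/((2*o)) = (107 + S)*(1/(2*o)) = (107 + S)/(2*o))
1/m(-9, -197) = 1/((½)*(107 - 197)/(-9)) = 1/((½)*(-⅑)*(-90)) = 1/5 = ⅕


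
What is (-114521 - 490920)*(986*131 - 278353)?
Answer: 90323926467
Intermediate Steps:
(-114521 - 490920)*(986*131 - 278353) = -605441*(129166 - 278353) = -605441*(-149187) = 90323926467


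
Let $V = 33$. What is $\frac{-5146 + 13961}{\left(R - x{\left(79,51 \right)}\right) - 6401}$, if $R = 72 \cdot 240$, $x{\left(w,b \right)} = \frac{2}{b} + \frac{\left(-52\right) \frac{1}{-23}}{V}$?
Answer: $\frac{2774145}{3423667} \approx 0.81028$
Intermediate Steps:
$x{\left(w,b \right)} = \frac{52}{759} + \frac{2}{b}$ ($x{\left(w,b \right)} = \frac{2}{b} + \frac{\left(-52\right) \frac{1}{-23}}{33} = \frac{2}{b} + \left(-52\right) \left(- \frac{1}{23}\right) \frac{1}{33} = \frac{2}{b} + \frac{52}{23} \cdot \frac{1}{33} = \frac{2}{b} + \frac{52}{759} = \frac{52}{759} + \frac{2}{b}$)
$R = 17280$
$\frac{-5146 + 13961}{\left(R - x{\left(79,51 \right)}\right) - 6401} = \frac{-5146 + 13961}{\left(17280 - \left(\frac{52}{759} + \frac{2}{51}\right)\right) - 6401} = \frac{8815}{\left(17280 - \left(\frac{52}{759} + 2 \cdot \frac{1}{51}\right)\right) - 6401} = \frac{8815}{\left(17280 - \left(\frac{52}{759} + \frac{2}{51}\right)\right) - 6401} = \frac{8815}{\left(17280 - \frac{1390}{12903}\right) - 6401} = \frac{8815}{\frac{222962450}{12903} - 6401} = \frac{8815}{\frac{140370347}{12903}} = 8815 \cdot \frac{12903}{140370347} = \frac{2774145}{3423667}$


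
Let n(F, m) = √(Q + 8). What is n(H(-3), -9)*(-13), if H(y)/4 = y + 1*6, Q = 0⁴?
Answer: -26*√2 ≈ -36.770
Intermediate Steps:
Q = 0
H(y) = 24 + 4*y (H(y) = 4*(y + 1*6) = 4*(y + 6) = 4*(6 + y) = 24 + 4*y)
n(F, m) = 2*√2 (n(F, m) = √(0 + 8) = √8 = 2*√2)
n(H(-3), -9)*(-13) = (2*√2)*(-13) = -26*√2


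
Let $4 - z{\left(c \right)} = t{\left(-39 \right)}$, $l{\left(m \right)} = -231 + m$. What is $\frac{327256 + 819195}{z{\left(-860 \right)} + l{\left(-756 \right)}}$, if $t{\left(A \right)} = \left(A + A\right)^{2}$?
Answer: $- \frac{1146451}{7067} \approx -162.23$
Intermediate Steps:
$t{\left(A \right)} = 4 A^{2}$ ($t{\left(A \right)} = \left(2 A\right)^{2} = 4 A^{2}$)
$z{\left(c \right)} = -6080$ ($z{\left(c \right)} = 4 - 4 \left(-39\right)^{2} = 4 - 4 \cdot 1521 = 4 - 6084 = -6080$)
$\frac{327256 + 819195}{z{\left(-860 \right)} + l{\left(-756 \right)}} = \frac{327256 + 819195}{-6080 - 987} = \frac{1146451}{-6080 - 987} = \frac{1146451}{-7067} = 1146451 \left(- \frac{1}{7067}\right) = - \frac{1146451}{7067}$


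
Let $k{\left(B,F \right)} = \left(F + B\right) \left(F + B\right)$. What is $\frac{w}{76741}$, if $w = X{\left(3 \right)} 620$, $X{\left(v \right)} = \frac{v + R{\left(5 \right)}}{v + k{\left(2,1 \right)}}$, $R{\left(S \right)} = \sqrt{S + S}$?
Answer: $\frac{155}{76741} + \frac{155 \sqrt{10}}{230223} \approx 0.0041488$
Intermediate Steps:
$R{\left(S \right)} = \sqrt{2} \sqrt{S}$ ($R{\left(S \right)} = \sqrt{2 S} = \sqrt{2} \sqrt{S}$)
$k{\left(B,F \right)} = \left(B + F\right)^{2}$ ($k{\left(B,F \right)} = \left(B + F\right) \left(B + F\right) = \left(B + F\right)^{2}$)
$X{\left(v \right)} = \frac{v + \sqrt{10}}{9 + v}$ ($X{\left(v \right)} = \frac{v + \sqrt{2} \sqrt{5}}{v + \left(2 + 1\right)^{2}} = \frac{v + \sqrt{10}}{v + 3^{2}} = \frac{v + \sqrt{10}}{v + 9} = \frac{v + \sqrt{10}}{9 + v}$)
$w = 155 + \frac{155 \sqrt{10}}{3}$ ($w = \frac{3 + \sqrt{10}}{9 + 3} \cdot 620 = \frac{3 + \sqrt{10}}{12} \cdot 620 = \left(\frac{1}{4} + \frac{\sqrt{10}}{12}\right) 620 = 155 + \frac{155 \sqrt{10}}{3} \approx 318.38$)
$\frac{w}{76741} = \frac{155 + \frac{155 \sqrt{10}}{3}}{76741} = \left(155 + \frac{155 \sqrt{10}}{3}\right) \frac{1}{76741} = \frac{155}{76741} + \frac{155 \sqrt{10}}{230223}$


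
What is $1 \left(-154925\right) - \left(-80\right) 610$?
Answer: $-106125$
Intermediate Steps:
$1 \left(-154925\right) - \left(-80\right) 610 = -154925 - -48800 = -154925 + 48800 = -106125$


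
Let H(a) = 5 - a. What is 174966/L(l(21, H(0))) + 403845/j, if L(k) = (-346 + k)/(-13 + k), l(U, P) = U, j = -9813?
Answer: -4622260163/1063075 ≈ -4348.0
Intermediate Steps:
L(k) = (-346 + k)/(-13 + k)
174966/L(l(21, H(0))) + 403845/j = 174966/(((-346 + 21)/(-13 + 21))) + 403845/(-9813) = 174966/((-325/8)) + 403845*(-1/9813) = 174966/(((1/8)*(-325))) - 134615/3271 = 174966/(-325/8) - 134615/3271 = 174966*(-8/325) - 134615/3271 = -1399728/325 - 134615/3271 = -4622260163/1063075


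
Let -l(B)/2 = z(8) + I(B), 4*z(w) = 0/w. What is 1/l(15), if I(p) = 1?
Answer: -1/2 ≈ -0.50000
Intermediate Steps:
z(w) = 0 (z(w) = (0/w)/4 = (1/4)*0 = 0)
l(B) = -2 (l(B) = -2*(0 + 1) = -2*1 = -2)
1/l(15) = 1/(-2) = -1/2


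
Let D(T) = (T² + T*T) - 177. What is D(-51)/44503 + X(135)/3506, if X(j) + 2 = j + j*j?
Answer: 417301862/78013759 ≈ 5.3491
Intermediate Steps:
D(T) = -177 + 2*T² (D(T) = (T² + T²) - 177 = 2*T² - 177 = -177 + 2*T²)
X(j) = -2 + j + j² (X(j) = -2 + (j + j*j) = -2 + (j + j²) = -2 + j + j²)
D(-51)/44503 + X(135)/3506 = (-177 + 2*(-51)²)/44503 + (-2 + 135 + 135²)/3506 = (-177 + 2*2601)*(1/44503) + (-2 + 135 + 18225)*(1/3506) = (-177 + 5202)*(1/44503) + 18358*(1/3506) = 5025*(1/44503) + 9179/1753 = 5025/44503 + 9179/1753 = 417301862/78013759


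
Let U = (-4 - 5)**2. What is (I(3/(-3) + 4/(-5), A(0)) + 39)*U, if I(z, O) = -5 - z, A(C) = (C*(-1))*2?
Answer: 14499/5 ≈ 2899.8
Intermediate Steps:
A(C) = -2*C (A(C) = -C*2 = -2*C)
U = 81 (U = (-9)**2 = 81)
(I(3/(-3) + 4/(-5), A(0)) + 39)*U = ((-5 - (3/(-3) + 4/(-5))) + 39)*81 = ((-5 - (3*(-1/3) + 4*(-1/5))) + 39)*81 = ((-5 - (-1 - 4/5)) + 39)*81 = ((-5 - 1*(-9/5)) + 39)*81 = ((-5 + 9/5) + 39)*81 = (-16/5 + 39)*81 = (179/5)*81 = 14499/5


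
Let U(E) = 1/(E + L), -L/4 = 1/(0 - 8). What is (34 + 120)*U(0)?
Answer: 308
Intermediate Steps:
L = ½ (L = -4/(0 - 8) = -4/(-8) = -4*(-⅛) = ½ ≈ 0.50000)
U(E) = 1/(½ + E) (U(E) = 1/(E + ½) = 1/(½ + E))
(34 + 120)*U(0) = (34 + 120)*(2/(1 + 2*0)) = 154*(2/(1 + 0)) = 154*(2/1) = 154*(2*1) = 154*2 = 308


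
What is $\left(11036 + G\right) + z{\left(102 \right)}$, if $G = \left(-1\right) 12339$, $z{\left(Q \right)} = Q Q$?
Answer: $9101$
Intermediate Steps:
$z{\left(Q \right)} = Q^{2}$
$G = -12339$
$\left(11036 + G\right) + z{\left(102 \right)} = \left(11036 - 12339\right) + 102^{2} = -1303 + 10404 = 9101$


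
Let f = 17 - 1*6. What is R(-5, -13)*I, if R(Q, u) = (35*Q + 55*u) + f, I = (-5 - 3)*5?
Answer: 35160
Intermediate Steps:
f = 11 (f = 17 - 6 = 11)
I = -40 (I = -8*5 = -40)
R(Q, u) = 11 + 35*Q + 55*u (R(Q, u) = (35*Q + 55*u) + 11 = 11 + 35*Q + 55*u)
R(-5, -13)*I = (11 + 35*(-5) + 55*(-13))*(-40) = (11 - 175 - 715)*(-40) = -879*(-40) = 35160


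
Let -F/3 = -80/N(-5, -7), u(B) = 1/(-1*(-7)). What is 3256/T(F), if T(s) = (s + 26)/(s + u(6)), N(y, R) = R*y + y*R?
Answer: 40700/103 ≈ 395.15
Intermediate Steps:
N(y, R) = 2*R*y (N(y, R) = R*y + R*y = 2*R*y)
u(B) = 1/7
F = 24/7 (F = -(-240)/(2*(-7)*(-5)) = -(-240)/70 = -3*(-8/7) = 24/7 ≈ 3.4286)
T(s) = (26 + s)/(1/7 + s) (T(s) = (s + 26)/(s + 1/7) = (26 + s)/(1/7 + s))
3256/T(F) = 3256/((7*(26 + 24/7)/(1 + 7*(24/7)))) = 3256/((7*(206/7)/(1 + 24))) = 3256/((7*(206/7)/25)) = 3256/((7*(1/25)*(206/7))) = 3256/(206/25) = 3256*(25/206) = 40700/103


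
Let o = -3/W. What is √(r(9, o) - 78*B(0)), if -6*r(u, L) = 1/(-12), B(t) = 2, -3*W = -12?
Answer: I*√22462/12 ≈ 12.489*I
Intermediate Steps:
W = 4 (W = -⅓*(-12) = 4)
o = -¾ (o = -3/4 = -3*¼ = -¾ ≈ -0.75000)
r(u, L) = 1/72 (r(u, L) = -⅙/(-12) = -⅙*(-1/12) = 1/72)
√(r(9, o) - 78*B(0)) = √(1/72 - 78*2) = √(1/72 - 156) = √(-11231/72) = I*√22462/12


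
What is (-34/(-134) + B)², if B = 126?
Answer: 71554681/4489 ≈ 15940.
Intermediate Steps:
(-34/(-134) + B)² = (-34/(-134) + 126)² = (-34*(-1/134) + 126)² = (17/67 + 126)² = (8459/67)² = 71554681/4489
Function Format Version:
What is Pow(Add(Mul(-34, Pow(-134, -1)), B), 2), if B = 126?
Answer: Rational(71554681, 4489) ≈ 15940.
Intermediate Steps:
Pow(Add(Mul(-34, Pow(-134, -1)), B), 2) = Pow(Add(Mul(-34, Pow(-134, -1)), 126), 2) = Pow(Add(Mul(-34, Rational(-1, 134)), 126), 2) = Pow(Add(Rational(17, 67), 126), 2) = Pow(Rational(8459, 67), 2) = Rational(71554681, 4489)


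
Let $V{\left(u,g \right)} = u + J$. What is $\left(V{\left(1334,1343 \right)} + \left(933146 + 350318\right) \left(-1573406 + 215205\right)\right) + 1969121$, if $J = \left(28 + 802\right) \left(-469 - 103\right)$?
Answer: $-1743200592569$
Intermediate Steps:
$J = -474760$ ($J = 830 \left(-469 + \left(-437 + 334\right)\right) = 830 \left(-469 - 103\right) = 830 \left(-572\right) = -474760$)
$V{\left(u,g \right)} = -474760 + u$ ($V{\left(u,g \right)} = u - 474760 = -474760 + u$)
$\left(V{\left(1334,1343 \right)} + \left(933146 + 350318\right) \left(-1573406 + 215205\right)\right) + 1969121 = \left(\left(-474760 + 1334\right) + \left(933146 + 350318\right) \left(-1573406 + 215205\right)\right) + 1969121 = \left(-473426 + 1283464 \left(-1358201\right)\right) + 1969121 = \left(-473426 - 1743202088264\right) + 1969121 = -1743202561690 + 1969121 = -1743200592569$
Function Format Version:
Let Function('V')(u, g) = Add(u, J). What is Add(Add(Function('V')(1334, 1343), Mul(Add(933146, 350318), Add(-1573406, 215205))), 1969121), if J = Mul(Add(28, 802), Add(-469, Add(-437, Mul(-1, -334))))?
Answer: -1743200592569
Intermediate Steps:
J = -474760 (J = Mul(830, Add(-469, Add(-437, 334))) = Mul(830, Add(-469, -103)) = Mul(830, -572) = -474760)
Function('V')(u, g) = Add(-474760, u) (Function('V')(u, g) = Add(u, -474760) = Add(-474760, u))
Add(Add(Function('V')(1334, 1343), Mul(Add(933146, 350318), Add(-1573406, 215205))), 1969121) = Add(Add(Add(-474760, 1334), Mul(Add(933146, 350318), Add(-1573406, 215205))), 1969121) = Add(Add(-473426, Mul(1283464, -1358201)), 1969121) = Add(Add(-473426, -1743202088264), 1969121) = Add(-1743202561690, 1969121) = -1743200592569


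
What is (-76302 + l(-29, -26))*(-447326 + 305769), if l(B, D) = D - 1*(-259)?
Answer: 10768099433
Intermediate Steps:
l(B, D) = 259 + D (l(B, D) = D + 259 = 259 + D)
(-76302 + l(-29, -26))*(-447326 + 305769) = (-76302 + (259 - 26))*(-447326 + 305769) = (-76302 + 233)*(-141557) = -76069*(-141557) = 10768099433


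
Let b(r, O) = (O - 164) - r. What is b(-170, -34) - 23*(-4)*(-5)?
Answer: -488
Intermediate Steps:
b(r, O) = -164 + O - r (b(r, O) = (-164 + O) - r = -164 + O - r)
b(-170, -34) - 23*(-4)*(-5) = (-164 - 34 - 1*(-170)) - 23*(-4)*(-5) = (-164 - 34 + 170) - (-92)*(-5) = -28 - 1*460 = -28 - 460 = -488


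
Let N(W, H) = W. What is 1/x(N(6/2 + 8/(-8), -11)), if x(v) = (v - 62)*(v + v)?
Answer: -1/240 ≈ -0.0041667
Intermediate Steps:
x(v) = 2*v*(-62 + v) (x(v) = (-62 + v)*(2*v) = 2*v*(-62 + v))
1/x(N(6/2 + 8/(-8), -11)) = 1/(2*(6/2 + 8/(-8))*(-62 + (6/2 + 8/(-8)))) = 1/(2*(6*(½) + 8*(-⅛))*(-62 + (6*(½) + 8*(-⅛)))) = 1/(2*(3 - 1)*(-62 + (3 - 1))) = 1/(2*2*(-62 + 2)) = 1/(2*2*(-60)) = 1/(-240) = -1/240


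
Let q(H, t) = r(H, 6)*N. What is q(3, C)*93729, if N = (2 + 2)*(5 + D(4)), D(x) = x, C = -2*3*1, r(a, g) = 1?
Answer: 3374244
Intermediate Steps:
C = -6 (C = -6*1 = -6)
N = 36 (N = (2 + 2)*(5 + 4) = 4*9 = 36)
q(H, t) = 36 (q(H, t) = 1*36 = 36)
q(3, C)*93729 = 36*93729 = 3374244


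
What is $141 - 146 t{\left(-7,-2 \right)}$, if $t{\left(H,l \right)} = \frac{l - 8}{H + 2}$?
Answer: $-151$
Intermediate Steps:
$t{\left(H,l \right)} = \frac{-8 + l}{2 + H}$
$141 - 146 t{\left(-7,-2 \right)} = 141 - 146 \frac{-8 - 2}{2 - 7} = 141 - 146 \frac{1}{-5} \left(-10\right) = 141 - 146 \left(\left(- \frac{1}{5}\right) \left(-10\right)\right) = 141 - 292 = -151$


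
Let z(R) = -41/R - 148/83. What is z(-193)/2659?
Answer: -25161/42594521 ≈ -0.00059071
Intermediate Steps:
z(R) = -148/83 - 41/R (z(R) = -41/R - 148*1/83 = -41/R - 148/83 = -148/83 - 41/R)
z(-193)/2659 = (-148/83 - 41/(-193))/2659 = (-148/83 - 41*(-1/193))*(1/2659) = (-148/83 + 41/193)*(1/2659) = -25161/16019*1/2659 = -25161/42594521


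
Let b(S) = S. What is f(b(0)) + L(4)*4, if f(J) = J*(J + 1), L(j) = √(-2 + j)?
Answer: 4*√2 ≈ 5.6569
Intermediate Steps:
f(J) = J*(1 + J)
f(b(0)) + L(4)*4 = 0*(1 + 0) + √(-2 + 4)*4 = 0*1 + √2*4 = 0 + 4*√2 = 4*√2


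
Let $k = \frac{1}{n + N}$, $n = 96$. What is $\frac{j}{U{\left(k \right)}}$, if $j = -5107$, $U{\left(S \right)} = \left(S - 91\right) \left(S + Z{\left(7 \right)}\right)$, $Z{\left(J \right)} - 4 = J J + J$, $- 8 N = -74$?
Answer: $\frac{905169787}{967788048} \approx 0.9353$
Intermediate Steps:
$N = \frac{37}{4}$ ($N = \left(- \frac{1}{8}\right) \left(-74\right) = \frac{37}{4} \approx 9.25$)
$k = \frac{4}{421}$ ($k = \frac{1}{96 + \frac{37}{4}} = \frac{1}{\frac{421}{4}} = \frac{4}{421} \approx 0.0095012$)
$Z{\left(J \right)} = 4 + J + J^{2}$ ($Z{\left(J \right)} = 4 + \left(J J + J\right) = 4 + \left(J^{2} + J\right) = 4 + \left(J + J^{2}\right) = 4 + J + J^{2}$)
$U{\left(S \right)} = \left(-91 + S\right) \left(60 + S\right)$ ($U{\left(S \right)} = \left(S - 91\right) \left(S + \left(4 + 7 + 7^{2}\right)\right) = \left(-91 + S\right) \left(S + \left(4 + 7 + 49\right)\right) = \left(-91 + S\right) \left(S + 60\right) = \left(-91 + S\right) \left(60 + S\right)$)
$\frac{j}{U{\left(k \right)}} = - \frac{5107}{-5460 + \left(\frac{4}{421}\right)^{2} - \frac{124}{421}} = - \frac{5107}{-5460 + \frac{16}{177241} - \frac{124}{421}} = - \frac{5107}{- \frac{967788048}{177241}} = \left(-5107\right) \left(- \frac{177241}{967788048}\right) = \frac{905169787}{967788048}$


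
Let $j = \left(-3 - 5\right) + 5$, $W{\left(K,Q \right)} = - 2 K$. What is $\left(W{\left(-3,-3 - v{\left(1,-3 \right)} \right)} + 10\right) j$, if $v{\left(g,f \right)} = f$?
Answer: $-48$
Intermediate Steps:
$j = -3$ ($j = -8 + 5 = -3$)
$\left(W{\left(-3,-3 - v{\left(1,-3 \right)} \right)} + 10\right) j = \left(\left(-2\right) \left(-3\right) + 10\right) \left(-3\right) = \left(6 + 10\right) \left(-3\right) = 16 \left(-3\right) = -48$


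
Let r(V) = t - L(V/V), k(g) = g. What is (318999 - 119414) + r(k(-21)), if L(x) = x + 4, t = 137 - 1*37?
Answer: 199680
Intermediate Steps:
t = 100 (t = 137 - 37 = 100)
L(x) = 4 + x
r(V) = 95 (r(V) = 100 - (4 + V/V) = 100 - (4 + 1) = 100 - 1*5 = 100 - 5 = 95)
(318999 - 119414) + r(k(-21)) = (318999 - 119414) + 95 = 199585 + 95 = 199680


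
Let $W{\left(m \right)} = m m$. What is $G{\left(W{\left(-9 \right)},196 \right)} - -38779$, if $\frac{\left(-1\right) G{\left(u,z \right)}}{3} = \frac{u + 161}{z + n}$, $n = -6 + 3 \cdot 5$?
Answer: $\frac{7948969}{205} \approx 38775.0$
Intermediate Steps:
$n = 9$ ($n = -6 + 15 = 9$)
$W{\left(m \right)} = m^{2}$
$G{\left(u,z \right)} = - \frac{3 \left(161 + u\right)}{9 + z}$ ($G{\left(u,z \right)} = - 3 \frac{u + 161}{z + 9} = - 3 \frac{161 + u}{9 + z} = - \frac{3 \left(161 + u\right)}{9 + z}$)
$G{\left(W{\left(-9 \right)},196 \right)} - -38779 = \frac{3 \left(-161 - \left(-9\right)^{2}\right)}{9 + 196} - -38779 = \frac{3 \left(-161 - 81\right)}{205} + 38779 = 3 \cdot \frac{1}{205} \left(-161 - 81\right) + 38779 = 3 \cdot \frac{1}{205} \left(-242\right) + 38779 = - \frac{726}{205} + 38779 = \frac{7948969}{205}$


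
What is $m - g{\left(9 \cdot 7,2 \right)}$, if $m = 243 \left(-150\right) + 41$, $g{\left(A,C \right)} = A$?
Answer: $-36472$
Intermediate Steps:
$m = -36409$ ($m = -36450 + 41 = -36409$)
$m - g{\left(9 \cdot 7,2 \right)} = -36409 - 9 \cdot 7 = -36409 - 63 = -36472$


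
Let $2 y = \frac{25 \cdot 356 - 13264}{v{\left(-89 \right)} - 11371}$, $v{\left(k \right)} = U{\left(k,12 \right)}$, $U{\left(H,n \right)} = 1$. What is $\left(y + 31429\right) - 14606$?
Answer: $\frac{95639846}{5685} \approx 16823.0$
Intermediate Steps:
$v{\left(k \right)} = 1$
$y = \frac{1091}{5685}$ ($y = \frac{\left(25 \cdot 356 - 13264\right) \frac{1}{1 - 11371}}{2} = \frac{\left(8900 - 13264\right) \frac{1}{-11370}}{2} = \frac{\left(-4364\right) \left(- \frac{1}{11370}\right)}{2} = \frac{1}{2} \cdot \frac{2182}{5685} = \frac{1091}{5685} \approx 0.19191$)
$\left(y + 31429\right) - 14606 = \left(\frac{1091}{5685} + 31429\right) - 14606 = \frac{178674956}{5685} - 14606 = \frac{95639846}{5685}$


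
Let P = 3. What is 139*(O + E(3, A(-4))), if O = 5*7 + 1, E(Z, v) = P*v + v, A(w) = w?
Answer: 2780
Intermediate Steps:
E(Z, v) = 4*v (E(Z, v) = 3*v + v = 4*v)
O = 36 (O = 35 + 1 = 36)
139*(O + E(3, A(-4))) = 139*(36 + 4*(-4)) = 139*(36 - 16) = 139*20 = 2780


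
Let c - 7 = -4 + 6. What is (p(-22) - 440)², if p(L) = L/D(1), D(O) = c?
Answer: 15856324/81 ≈ 1.9576e+5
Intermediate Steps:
c = 9 (c = 7 + (-4 + 6) = 7 + 2 = 9)
D(O) = 9
p(L) = L/9
(p(-22) - 440)² = ((⅑)*(-22) - 440)² = (-22/9 - 440)² = (-3982/9)² = 15856324/81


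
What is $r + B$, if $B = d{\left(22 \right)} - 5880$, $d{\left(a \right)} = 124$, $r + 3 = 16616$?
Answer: $10857$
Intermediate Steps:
$r = 16613$ ($r = -3 + 16616 = 16613$)
$B = -5756$ ($B = 124 - 5880 = -5756$)
$r + B = 16613 - 5756 = 10857$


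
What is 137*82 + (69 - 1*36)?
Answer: 11267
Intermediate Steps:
137*82 + (69 - 1*36) = 11234 + (69 - 36) = 11234 + 33 = 11267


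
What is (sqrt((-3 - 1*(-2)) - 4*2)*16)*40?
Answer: 1920*I ≈ 1920.0*I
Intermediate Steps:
(sqrt((-3 - 1*(-2)) - 4*2)*16)*40 = (sqrt((-3 + 2) - 8)*16)*40 = (sqrt(-1 - 8)*16)*40 = (sqrt(-9)*16)*40 = ((3*I)*16)*40 = (48*I)*40 = 1920*I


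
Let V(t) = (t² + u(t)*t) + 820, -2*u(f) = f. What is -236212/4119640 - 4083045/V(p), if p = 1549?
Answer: -2850708808691/824285378770 ≈ -3.4584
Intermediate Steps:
u(f) = -f/2
V(t) = 820 + t²/2 (V(t) = (t² + (-t/2)*t) + 820 = (t² - t²/2) + 820 = t²/2 + 820 = 820 + t²/2)
-236212/4119640 - 4083045/V(p) = -236212/4119640 - 4083045/(820 + (½)*1549²) = -236212*1/4119640 - 4083045/(820 + (½)*2399401) = -59053/1029910 - 4083045/(820 + 2399401/2) = -59053/1029910 - 4083045/2401041/2 = -59053/1029910 - 4083045*2/2401041 = -59053/1029910 - 2722030/800347 = -2850708808691/824285378770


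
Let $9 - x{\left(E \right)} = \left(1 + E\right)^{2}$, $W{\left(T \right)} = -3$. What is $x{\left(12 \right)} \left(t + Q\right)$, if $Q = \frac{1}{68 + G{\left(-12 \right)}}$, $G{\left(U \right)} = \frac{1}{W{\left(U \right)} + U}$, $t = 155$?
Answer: $- \frac{25273600}{1019} \approx -24802.0$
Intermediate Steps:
$G{\left(U \right)} = \frac{1}{-3 + U}$
$x{\left(E \right)} = 9 - \left(1 + E\right)^{2}$
$Q = \frac{15}{1019}$ ($Q = \frac{1}{68 + \frac{1}{-3 - 12}} = \frac{1}{68 + \frac{1}{-15}} = \frac{1}{68 - \frac{1}{15}} = \frac{1}{\frac{1019}{15}} = \frac{15}{1019} \approx 0.01472$)
$x{\left(12 \right)} \left(t + Q\right) = \left(9 - \left(1 + 12\right)^{2}\right) \left(155 + \frac{15}{1019}\right) = \left(9 - 13^{2}\right) \frac{157960}{1019} = \left(9 - 169\right) \frac{157960}{1019} = \left(-160\right) \frac{157960}{1019} = - \frac{25273600}{1019}$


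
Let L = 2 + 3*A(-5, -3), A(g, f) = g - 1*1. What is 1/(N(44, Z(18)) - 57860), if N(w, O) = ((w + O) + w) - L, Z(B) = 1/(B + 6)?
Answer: -24/1386143 ≈ -1.7314e-5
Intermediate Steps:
A(g, f) = -1 + g (A(g, f) = g - 1 = -1 + g)
Z(B) = 1/(6 + B)
L = -16 (L = 2 + 3*(-1 - 5) = 2 + 3*(-6) = 2 - 18 = -16)
N(w, O) = 16 + O + 2*w (N(w, O) = ((w + O) + w) - 1*(-16) = ((O + w) + w) + 16 = (O + 2*w) + 16 = 16 + O + 2*w)
1/(N(44, Z(18)) - 57860) = 1/((16 + 1/(6 + 18) + 2*44) - 57860) = 1/((16 + 1/24 + 88) - 57860) = 1/(2497/24 - 57860) = 1/(-1386143/24) = -24/1386143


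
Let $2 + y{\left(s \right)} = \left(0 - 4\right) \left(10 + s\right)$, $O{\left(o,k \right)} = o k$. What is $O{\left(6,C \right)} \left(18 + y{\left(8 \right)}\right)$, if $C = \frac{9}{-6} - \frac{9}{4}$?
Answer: $1260$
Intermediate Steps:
$C = - \frac{15}{4}$ ($C = 9 \left(- \frac{1}{6}\right) - \frac{9}{4} = - \frac{3}{2} - \frac{9}{4} = - \frac{15}{4} \approx -3.75$)
$O{\left(o,k \right)} = k o$
$y{\left(s \right)} = -42 - 4 s$ ($y{\left(s \right)} = -2 + \left(0 - 4\right) \left(10 + s\right) = -2 - 4 \left(10 + s\right) = -2 - \left(40 + 4 s\right) = -42 - 4 s$)
$O{\left(6,C \right)} \left(18 + y{\left(8 \right)}\right) = \left(- \frac{15}{4}\right) 6 \left(18 - 74\right) = - \frac{45 \left(18 - 74\right)}{2} = \left(- \frac{45}{2}\right) \left(-56\right) = 1260$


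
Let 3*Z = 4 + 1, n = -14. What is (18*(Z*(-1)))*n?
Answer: 420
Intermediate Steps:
Z = 5/3 (Z = (4 + 1)/3 = (1/3)*5 = 5/3 ≈ 1.6667)
(18*(Z*(-1)))*n = (18*((5/3)*(-1)))*(-14) = (18*(-5/3))*(-14) = -30*(-14) = 420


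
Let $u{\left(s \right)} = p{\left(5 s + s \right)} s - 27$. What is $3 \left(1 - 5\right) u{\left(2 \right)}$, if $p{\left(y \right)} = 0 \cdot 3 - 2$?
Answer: $372$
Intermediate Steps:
$p{\left(y \right)} = -2$ ($p{\left(y \right)} = 0 - 2 = -2$)
$u{\left(s \right)} = -27 - 2 s$ ($u{\left(s \right)} = - 2 s - 27 = -27 - 2 s$)
$3 \left(1 - 5\right) u{\left(2 \right)} = 3 \left(1 - 5\right) \left(-27 - 4\right) = 3 \left(-4\right) \left(-27 - 4\right) = \left(-12\right) \left(-31\right) = 372$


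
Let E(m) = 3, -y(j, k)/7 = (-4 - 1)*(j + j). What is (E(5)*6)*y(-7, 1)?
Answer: -8820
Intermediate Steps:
y(j, k) = 70*j (y(j, k) = -7*(-4 - 1)*(j + j) = -(-35)*2*j = -(-70)*j = 70*j)
(E(5)*6)*y(-7, 1) = (3*6)*(70*(-7)) = 18*(-490) = -8820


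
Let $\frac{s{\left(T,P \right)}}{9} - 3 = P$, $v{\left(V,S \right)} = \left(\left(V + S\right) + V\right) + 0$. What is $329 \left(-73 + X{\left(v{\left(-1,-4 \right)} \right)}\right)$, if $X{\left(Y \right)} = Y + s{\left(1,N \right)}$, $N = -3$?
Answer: $-25991$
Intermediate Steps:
$v{\left(V,S \right)} = S + 2 V$ ($v{\left(V,S \right)} = \left(\left(S + V\right) + V\right) + 0 = \left(S + 2 V\right) + 0 = S + 2 V$)
$s{\left(T,P \right)} = 27 + 9 P$
$X{\left(Y \right)} = Y$ ($X{\left(Y \right)} = Y + \left(27 + 9 \left(-3\right)\right) = Y + \left(27 - 27\right) = Y + 0 = Y$)
$329 \left(-73 + X{\left(v{\left(-1,-4 \right)} \right)}\right) = 329 \left(-73 + \left(-4 + 2 \left(-1\right)\right)\right) = 329 \left(-73 - 6\right) = 329 \left(-79\right) = -25991$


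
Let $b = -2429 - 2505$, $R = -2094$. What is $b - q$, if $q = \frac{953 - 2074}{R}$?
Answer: $- \frac{10332917}{2094} \approx -4934.5$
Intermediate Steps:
$q = \frac{1121}{2094}$ ($q = \frac{953 - 2074}{-2094} = \left(-1121\right) \left(- \frac{1}{2094}\right) = \frac{1121}{2094} \approx 0.53534$)
$b = -4934$ ($b = -2429 - 2505 = -4934$)
$b - q = -4934 - \frac{1121}{2094} = - \frac{10332917}{2094}$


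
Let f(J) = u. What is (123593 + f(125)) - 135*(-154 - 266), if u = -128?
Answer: 180165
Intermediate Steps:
f(J) = -128
(123593 + f(125)) - 135*(-154 - 266) = (123593 - 128) - 135*(-154 - 266) = 123465 - 135*(-420) = 123465 + 56700 = 180165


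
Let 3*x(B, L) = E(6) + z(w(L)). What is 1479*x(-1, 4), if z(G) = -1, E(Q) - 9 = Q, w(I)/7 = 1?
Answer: 6902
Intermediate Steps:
w(I) = 7 (w(I) = 7*1 = 7)
E(Q) = 9 + Q
x(B, L) = 14/3 (x(B, L) = ((9 + 6) - 1)/3 = (15 - 1)/3 = (1/3)*14 = 14/3)
1479*x(-1, 4) = 1479*(14/3) = 6902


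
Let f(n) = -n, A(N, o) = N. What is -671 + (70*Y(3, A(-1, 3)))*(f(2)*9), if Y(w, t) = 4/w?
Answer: -2351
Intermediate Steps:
-671 + (70*Y(3, A(-1, 3)))*(f(2)*9) = -671 + (70*(4/3))*(-1*2*9) = -671 + (70*(4*(⅓)))*(-2*9) = -671 + (70*(4/3))*(-18) = -671 + (280/3)*(-18) = -671 - 1680 = -2351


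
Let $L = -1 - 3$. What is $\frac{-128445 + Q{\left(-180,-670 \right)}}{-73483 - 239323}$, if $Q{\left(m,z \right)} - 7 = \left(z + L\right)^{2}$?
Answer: $- \frac{162919}{156403} \approx -1.0417$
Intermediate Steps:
$L = -4$ ($L = -1 - 3 = -4$)
$Q{\left(m,z \right)} = 7 + \left(-4 + z\right)^{2}$ ($Q{\left(m,z \right)} = 7 + \left(z - 4\right)^{2} = 7 + \left(-4 + z\right)^{2}$)
$\frac{-128445 + Q{\left(-180,-670 \right)}}{-73483 - 239323} = \frac{-128445 + \left(7 + \left(-4 - 670\right)^{2}\right)}{-73483 - 239323} = \frac{-128445 + \left(7 + \left(-674\right)^{2}\right)}{-312806} = \left(-128445 + \left(7 + 454276\right)\right) \left(- \frac{1}{312806}\right) = \left(-128445 + 454283\right) \left(- \frac{1}{312806}\right) = 325838 \left(- \frac{1}{312806}\right) = - \frac{162919}{156403}$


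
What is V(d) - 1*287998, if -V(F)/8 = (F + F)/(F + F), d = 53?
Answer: -288006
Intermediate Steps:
V(F) = -8 (V(F) = -8*(F + F)/(F + F) = -8*2*F/(2*F) = -8*2*F*1/(2*F) = -8*1 = -8)
V(d) - 1*287998 = -8 - 1*287998 = -8 - 287998 = -288006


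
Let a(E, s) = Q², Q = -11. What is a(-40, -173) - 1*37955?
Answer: -37834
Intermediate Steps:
a(E, s) = 121 (a(E, s) = (-11)² = 121)
a(-40, -173) - 1*37955 = 121 - 1*37955 = 121 - 37955 = -37834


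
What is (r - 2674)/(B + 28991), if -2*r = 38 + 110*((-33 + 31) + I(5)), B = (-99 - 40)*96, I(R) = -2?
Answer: -2473/15647 ≈ -0.15805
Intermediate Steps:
B = -13344 (B = -139*96 = -13344)
r = 201 (r = -(38 + 110*((-33 + 31) - 2))/2 = -(38 + 110*(-2 - 2))/2 = -(38 + 110*(-4))/2 = -(38 - 440)/2 = -½*(-402) = 201)
(r - 2674)/(B + 28991) = (201 - 2674)/(-13344 + 28991) = -2473/15647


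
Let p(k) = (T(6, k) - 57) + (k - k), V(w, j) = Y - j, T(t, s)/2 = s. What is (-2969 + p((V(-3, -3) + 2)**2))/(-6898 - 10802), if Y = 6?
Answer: 232/1475 ≈ 0.15729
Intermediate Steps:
T(t, s) = 2*s
V(w, j) = 6 - j
p(k) = -57 + 2*k (p(k) = (2*k - 57) + (k - k) = (-57 + 2*k) + 0 = -57 + 2*k)
(-2969 + p((V(-3, -3) + 2)**2))/(-6898 - 10802) = (-2969 + (-57 + 2*((6 - 1*(-3)) + 2)**2))/(-6898 - 10802) = (-2969 + (-57 + 2*((6 + 3) + 2)**2))/(-17700) = (-2969 + (-57 + 2*(9 + 2)**2))*(-1/17700) = (-2969 + (-57 + 2*11**2))*(-1/17700) = (-2969 + (-57 + 2*121))*(-1/17700) = (-2969 + (-57 + 242))*(-1/17700) = (-2969 + 185)*(-1/17700) = -2784*(-1/17700) = 232/1475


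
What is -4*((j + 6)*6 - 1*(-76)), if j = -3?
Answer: -376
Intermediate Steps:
-4*((j + 6)*6 - 1*(-76)) = -4*((-3 + 6)*6 - 1*(-76)) = -4*(3*6 + 76) = -4*(18 + 76) = -4*94 = -376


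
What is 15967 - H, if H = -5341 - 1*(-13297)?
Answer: 8011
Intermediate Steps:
H = 7956 (H = -5341 + 13297 = 7956)
15967 - H = 15967 - 1*7956 = 15967 - 7956 = 8011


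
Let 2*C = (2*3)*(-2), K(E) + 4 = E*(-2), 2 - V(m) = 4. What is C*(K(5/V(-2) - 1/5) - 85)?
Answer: 2508/5 ≈ 501.60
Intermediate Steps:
V(m) = -2 (V(m) = 2 - 1*4 = 2 - 4 = -2)
K(E) = -4 - 2*E (K(E) = -4 + E*(-2) = -4 - 2*E)
C = -6 (C = ((2*3)*(-2))/2 = (6*(-2))/2 = (½)*(-12) = -6)
C*(K(5/V(-2) - 1/5) - 85) = -6*((-4 - 2*(5/(-2) - 1/5)) - 85) = -6*((-4 - 2*(5*(-½) - 1*⅕)) - 85) = -6*((-4 - 2*(-5/2 - ⅕)) - 85) = -6*((-4 - 2*(-27/10)) - 85) = -6*((-4 + 27/5) - 85) = -6*(7/5 - 85) = -6*(-418/5) = 2508/5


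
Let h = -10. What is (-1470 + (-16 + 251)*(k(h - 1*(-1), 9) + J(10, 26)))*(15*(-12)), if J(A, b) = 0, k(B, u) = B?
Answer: 645300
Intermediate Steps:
(-1470 + (-16 + 251)*(k(h - 1*(-1), 9) + J(10, 26)))*(15*(-12)) = (-1470 + (-16 + 251)*((-10 - 1*(-1)) + 0))*(15*(-12)) = (-1470 + 235*((-10 + 1) + 0))*(-180) = (-1470 + 235*(-9 + 0))*(-180) = (-1470 + 235*(-9))*(-180) = (-1470 - 2115)*(-180) = -3585*(-180) = 645300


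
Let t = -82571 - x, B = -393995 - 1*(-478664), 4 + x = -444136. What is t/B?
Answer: 9271/2171 ≈ 4.2704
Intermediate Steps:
x = -444140 (x = -4 - 444136 = -444140)
B = 84669 (B = -393995 + 478664 = 84669)
t = 361569 (t = -82571 - 1*(-444140) = -82571 + 444140 = 361569)
t/B = 361569/84669 = 361569*(1/84669) = 9271/2171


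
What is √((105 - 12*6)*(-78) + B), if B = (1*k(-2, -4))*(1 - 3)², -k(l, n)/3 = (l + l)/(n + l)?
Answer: I*√2582 ≈ 50.813*I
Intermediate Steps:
k(l, n) = -6*l/(l + n) (k(l, n) = -3*(l + l)/(n + l) = -3*2*l/(l + n) = -6*l/(l + n))
B = -8 (B = (1*(-6*(-2)/(-2 - 4)))*(1 - 3)² = (1*(-6*(-2)/(-6)))*(-2)² = (1*(-6*(-2)*(-⅙)))*4 = (1*(-2))*4 = -2*4 = -8)
√((105 - 12*6)*(-78) + B) = √((105 - 12*6)*(-78) - 8) = √((105 - 72)*(-78) - 8) = √(33*(-78) - 8) = √(-2574 - 8) = √(-2582) = I*√2582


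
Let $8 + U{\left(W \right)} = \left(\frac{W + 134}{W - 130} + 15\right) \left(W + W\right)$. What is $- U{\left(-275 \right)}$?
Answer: $\frac{228136}{27} \approx 8449.5$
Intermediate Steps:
$U{\left(W \right)} = -8 + 2 W \left(15 + \frac{134 + W}{-130 + W}\right)$ ($U{\left(W \right)} = -8 + \left(\frac{W + 134}{W - 130} + 15\right) \left(W + W\right) = -8 + \left(\frac{134 + W}{-130 + W} + 15\right) 2 W = -8 + \left(15 + \frac{134 + W}{-130 + W}\right) 2 W = -8 + 2 W \left(15 + \frac{134 + W}{-130 + W}\right)$)
$- U{\left(-275 \right)} = - \frac{8 \left(130 - -125125 + 4 \left(-275\right)^{2}\right)}{-130 - 275} = - \frac{8 \left(130 + 125125 + 4 \cdot 75625\right)}{-405} = - \frac{8 \left(-1\right) \left(130 + 125125 + 302500\right)}{405} = - \frac{8 \left(-1\right) 427755}{405} = \left(-1\right) \left(- \frac{228136}{27}\right) = \frac{228136}{27}$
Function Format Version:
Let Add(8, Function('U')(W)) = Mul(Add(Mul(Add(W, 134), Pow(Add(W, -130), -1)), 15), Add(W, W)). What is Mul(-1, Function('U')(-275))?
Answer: Rational(228136, 27) ≈ 8449.5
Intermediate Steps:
Function('U')(W) = Add(-8, Mul(2, W, Add(15, Mul(Pow(Add(-130, W), -1), Add(134, W))))) (Function('U')(W) = Add(-8, Mul(Add(Mul(Add(W, 134), Pow(Add(W, -130), -1)), 15), Add(W, W))) = Add(-8, Mul(Add(Mul(Add(134, W), Pow(Add(-130, W), -1)), 15), Mul(2, W))) = Add(-8, Mul(Add(Mul(Pow(Add(-130, W), -1), Add(134, W)), 15), Mul(2, W))) = Add(-8, Mul(Add(15, Mul(Pow(Add(-130, W), -1), Add(134, W))), Mul(2, W))) = Add(-8, Mul(2, W, Add(15, Mul(Pow(Add(-130, W), -1), Add(134, W))))))
Mul(-1, Function('U')(-275)) = Mul(-1, Mul(8, Pow(Add(-130, -275), -1), Add(130, Mul(-455, -275), Mul(4, Pow(-275, 2))))) = Mul(-1, Mul(8, Pow(-405, -1), Add(130, 125125, Mul(4, 75625)))) = Mul(-1, Mul(8, Rational(-1, 405), Add(130, 125125, 302500))) = Mul(-1, Mul(8, Rational(-1, 405), 427755)) = Mul(-1, Rational(-228136, 27)) = Rational(228136, 27)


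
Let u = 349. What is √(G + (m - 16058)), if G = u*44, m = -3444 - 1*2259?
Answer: I*√6405 ≈ 80.031*I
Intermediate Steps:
m = -5703 (m = -3444 - 2259 = -5703)
G = 15356 (G = 349*44 = 15356)
√(G + (m - 16058)) = √(15356 + (-5703 - 16058)) = √(15356 - 21761) = √(-6405) = I*√6405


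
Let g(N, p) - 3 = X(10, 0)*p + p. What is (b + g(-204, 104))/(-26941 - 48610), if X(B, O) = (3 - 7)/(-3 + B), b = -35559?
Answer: 248580/528857 ≈ 0.47003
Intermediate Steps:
X(B, O) = -4/(-3 + B)
g(N, p) = 3 + 3*p/7 (g(N, p) = 3 + ((-4/(-3 + 10))*p + p) = 3 + ((-4/7)*p + p) = 3 + ((-4*⅐)*p + p) = 3 + (-4*p/7 + p) = 3 + 3*p/7)
(b + g(-204, 104))/(-26941 - 48610) = (-35559 + (3 + (3/7)*104))/(-26941 - 48610) = (-35559 + (3 + 312/7))/(-75551) = (-35559 + 333/7)*(-1/75551) = -248580/7*(-1/75551) = 248580/528857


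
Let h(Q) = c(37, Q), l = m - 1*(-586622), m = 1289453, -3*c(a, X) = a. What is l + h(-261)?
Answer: 5628188/3 ≈ 1.8761e+6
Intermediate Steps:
c(a, X) = -a/3
l = 1876075 (l = 1289453 - 1*(-586622) = 1289453 + 586622 = 1876075)
h(Q) = -37/3 (h(Q) = -⅓*37 = -37/3)
l + h(-261) = 1876075 - 37/3 = 5628188/3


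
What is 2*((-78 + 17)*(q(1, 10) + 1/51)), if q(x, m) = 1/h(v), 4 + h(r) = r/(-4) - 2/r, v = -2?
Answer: 11834/255 ≈ 46.408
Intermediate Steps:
h(r) = -4 - 2/r - r/4 (h(r) = -4 + (r/(-4) - 2/r) = -4 + (r*(-1/4) - 2/r) = -4 + (-r/4 - 2/r) = -4 + (-2/r - r/4) = -4 - 2/r - r/4)
q(x, m) = -2/5 (q(x, m) = 1/(-4 - 2/(-2) - 1/4*(-2)) = 1/(-4 - 2*(-1/2) + 1/2) = 1/(-4 + 1 + 1/2) = 1/(-5/2) = -2/5)
2*((-78 + 17)*(q(1, 10) + 1/51)) = 2*((-78 + 17)*(-2/5 + 1/51)) = 2*(-61*(-2/5 + 1/51)) = 2*(-61*(-97/255)) = 2*(5917/255) = 11834/255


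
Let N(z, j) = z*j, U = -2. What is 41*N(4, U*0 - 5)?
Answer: -820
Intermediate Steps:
N(z, j) = j*z
41*N(4, U*0 - 5) = 41*((-2*0 - 5)*4) = 41*((0 - 5)*4) = 41*(-5*4) = 41*(-20) = -820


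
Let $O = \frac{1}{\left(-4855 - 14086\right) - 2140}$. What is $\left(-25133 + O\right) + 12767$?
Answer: $- \frac{260687647}{21081} \approx -12366.0$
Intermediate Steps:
$O = - \frac{1}{21081}$ ($O = \frac{1}{\left(-4855 - 14086\right) - 2140} = \frac{1}{-18941 - 2140} = \frac{1}{-21081} = - \frac{1}{21081} \approx -4.7436 \cdot 10^{-5}$)
$\left(-25133 + O\right) + 12767 = \left(-25133 - \frac{1}{21081}\right) + 12767 = - \frac{529828774}{21081} + 12767 = - \frac{260687647}{21081}$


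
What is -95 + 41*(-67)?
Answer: -2842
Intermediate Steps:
-95 + 41*(-67) = -95 - 2747 = -2842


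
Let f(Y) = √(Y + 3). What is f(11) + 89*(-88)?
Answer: -7832 + √14 ≈ -7828.3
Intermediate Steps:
f(Y) = √(3 + Y)
f(11) + 89*(-88) = √(3 + 11) + 89*(-88) = √14 - 7832 = -7832 + √14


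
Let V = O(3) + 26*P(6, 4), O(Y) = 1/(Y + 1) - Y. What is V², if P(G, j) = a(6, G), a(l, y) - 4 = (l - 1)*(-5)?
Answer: 4818025/16 ≈ 3.0113e+5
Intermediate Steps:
a(l, y) = 9 - 5*l (a(l, y) = 4 + (l - 1)*(-5) = 4 + (-1 + l)*(-5) = 4 + (5 - 5*l) = 9 - 5*l)
P(G, j) = -21 (P(G, j) = 9 - 5*6 = 9 - 30 = -21)
O(Y) = 1/(1 + Y) - Y
V = -2195/4 (V = (1 - 1*3 - 1*3²)/(1 + 3) + 26*(-21) = (1 - 3 - 1*9)/4 - 546 = (1 - 3 - 9)/4 - 546 = (¼)*(-11) - 546 = -11/4 - 546 = -2195/4 ≈ -548.75)
V² = (-2195/4)² = 4818025/16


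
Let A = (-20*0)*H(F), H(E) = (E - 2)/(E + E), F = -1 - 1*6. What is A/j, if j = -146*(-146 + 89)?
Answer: 0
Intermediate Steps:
F = -7 (F = -1 - 6 = -7)
H(E) = (-2 + E)/(2*E) (H(E) = (-2 + E)/((2*E)) = (-2 + E)*(1/(2*E)) = (-2 + E)/(2*E))
j = 8322 (j = -146*(-57) = 8322)
A = 0 (A = (-20*0)*((1/2)*(-2 - 7)/(-7)) = 0*((1/2)*(-1/7)*(-9)) = 0*(9/14) = 0)
A/j = 0/8322 = 0*(1/8322) = 0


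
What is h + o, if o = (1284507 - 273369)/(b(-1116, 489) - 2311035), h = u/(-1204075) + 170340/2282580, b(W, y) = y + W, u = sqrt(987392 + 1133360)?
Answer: -5317319086/14657092911 - 4*sqrt(132547)/1204075 ≈ -0.36399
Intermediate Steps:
u = 4*sqrt(132547) (u = sqrt(2120752) = 4*sqrt(132547) ≈ 1456.3)
b(W, y) = W + y
h = 2839/38043 - 4*sqrt(132547)/1204075 (h = (4*sqrt(132547))/(-1204075) + 170340/2282580 = (4*sqrt(132547))*(-1/1204075) + 170340*(1/2282580) = -4*sqrt(132547)/1204075 + 2839/38043 = 2839/38043 - 4*sqrt(132547)/1204075 ≈ 0.073417)
o = -168523/385277 (o = (1284507 - 273369)/((-1116 + 489) - 2311035) = 1011138/(-627 - 2311035) = 1011138/(-2311662) = 1011138*(-1/2311662) = -168523/385277 ≈ -0.43741)
h + o = (2839/38043 - 4*sqrt(132547)/1204075) - 168523/385277 = -5317319086/14657092911 - 4*sqrt(132547)/1204075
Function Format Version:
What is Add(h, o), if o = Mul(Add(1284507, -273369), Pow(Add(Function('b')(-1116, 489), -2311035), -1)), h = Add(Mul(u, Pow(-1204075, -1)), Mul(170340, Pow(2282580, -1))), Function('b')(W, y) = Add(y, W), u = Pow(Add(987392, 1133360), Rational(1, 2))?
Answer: Add(Rational(-5317319086, 14657092911), Mul(Rational(-4, 1204075), Pow(132547, Rational(1, 2)))) ≈ -0.36399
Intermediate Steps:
u = Mul(4, Pow(132547, Rational(1, 2))) (u = Pow(2120752, Rational(1, 2)) = Mul(4, Pow(132547, Rational(1, 2))) ≈ 1456.3)
Function('b')(W, y) = Add(W, y)
h = Add(Rational(2839, 38043), Mul(Rational(-4, 1204075), Pow(132547, Rational(1, 2)))) (h = Add(Mul(Mul(4, Pow(132547, Rational(1, 2))), Pow(-1204075, -1)), Mul(170340, Pow(2282580, -1))) = Add(Mul(Mul(4, Pow(132547, Rational(1, 2))), Rational(-1, 1204075)), Mul(170340, Rational(1, 2282580))) = Add(Mul(Rational(-4, 1204075), Pow(132547, Rational(1, 2))), Rational(2839, 38043)) = Add(Rational(2839, 38043), Mul(Rational(-4, 1204075), Pow(132547, Rational(1, 2)))) ≈ 0.073417)
o = Rational(-168523, 385277) (o = Mul(Add(1284507, -273369), Pow(Add(Add(-1116, 489), -2311035), -1)) = Mul(1011138, Pow(Add(-627, -2311035), -1)) = Mul(1011138, Pow(-2311662, -1)) = Mul(1011138, Rational(-1, 2311662)) = Rational(-168523, 385277) ≈ -0.43741)
Add(h, o) = Add(Add(Rational(2839, 38043), Mul(Rational(-4, 1204075), Pow(132547, Rational(1, 2)))), Rational(-168523, 385277)) = Add(Rational(-5317319086, 14657092911), Mul(Rational(-4, 1204075), Pow(132547, Rational(1, 2))))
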